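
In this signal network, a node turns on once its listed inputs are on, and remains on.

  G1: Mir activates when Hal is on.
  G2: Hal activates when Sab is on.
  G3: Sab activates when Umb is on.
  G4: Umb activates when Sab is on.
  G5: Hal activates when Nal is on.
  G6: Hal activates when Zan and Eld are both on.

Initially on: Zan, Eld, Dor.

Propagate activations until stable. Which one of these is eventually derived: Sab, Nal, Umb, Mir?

Mir

Zan and Eld are on, so Hal activates (G6).
G1: Hal on → Mir on.
Umb would need Sab (G4), but Sab never turns on. Sab would need Umb (G3), but Umb never turns on. No rule produces Nal, and it is not given.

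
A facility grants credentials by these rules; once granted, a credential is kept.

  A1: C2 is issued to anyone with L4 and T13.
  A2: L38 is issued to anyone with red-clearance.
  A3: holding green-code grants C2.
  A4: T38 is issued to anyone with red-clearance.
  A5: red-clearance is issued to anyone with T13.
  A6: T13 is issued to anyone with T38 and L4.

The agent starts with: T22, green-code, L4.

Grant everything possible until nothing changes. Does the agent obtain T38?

T38 would need red-clearance (A4), but red-clearance is never granted.

No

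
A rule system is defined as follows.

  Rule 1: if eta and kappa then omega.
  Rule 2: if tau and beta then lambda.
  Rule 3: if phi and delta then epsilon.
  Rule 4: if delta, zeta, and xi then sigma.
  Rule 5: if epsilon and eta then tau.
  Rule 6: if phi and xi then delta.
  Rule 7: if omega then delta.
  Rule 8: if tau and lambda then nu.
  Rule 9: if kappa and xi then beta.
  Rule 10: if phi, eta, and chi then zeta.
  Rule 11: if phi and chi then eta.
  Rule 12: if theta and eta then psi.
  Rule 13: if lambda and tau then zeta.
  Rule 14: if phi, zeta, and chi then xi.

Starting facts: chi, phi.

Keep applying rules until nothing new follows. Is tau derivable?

Yes

From phi and chi, Rule 11 gives eta.
From phi, eta, and chi, Rule 10 gives zeta.
From phi, zeta, and chi, Rule 14 gives xi.
phi and xi hold, so delta follows (Rule 6).
From phi and delta, Rule 3 gives epsilon.
From epsilon and eta, Rule 5 gives tau.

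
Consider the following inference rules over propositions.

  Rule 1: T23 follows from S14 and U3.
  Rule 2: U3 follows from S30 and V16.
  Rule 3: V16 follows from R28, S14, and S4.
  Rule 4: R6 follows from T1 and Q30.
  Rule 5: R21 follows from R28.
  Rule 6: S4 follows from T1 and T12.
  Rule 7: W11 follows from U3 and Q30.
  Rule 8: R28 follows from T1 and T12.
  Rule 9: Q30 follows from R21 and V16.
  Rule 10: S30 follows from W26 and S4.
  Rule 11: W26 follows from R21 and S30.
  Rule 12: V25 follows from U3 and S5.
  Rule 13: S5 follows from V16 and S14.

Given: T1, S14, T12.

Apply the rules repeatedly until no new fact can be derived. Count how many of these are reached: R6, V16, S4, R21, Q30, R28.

T1 and T12 hold, so S4 follows (Rule 6).
T1 and T12 hold, so R28 follows (Rule 8).
R28, S14, and S4 hold, so V16 follows (Rule 3).
R28 holds, so R21 follows (Rule 5).
R21 and V16 hold, so Q30 follows (Rule 9).
T1 and Q30 hold, so R6 follows (Rule 4).
R6: reached.
V16: reached.
S4: reached.
R21: reached.
Q30: reached.
R28: reached.
All 6 are reached.

6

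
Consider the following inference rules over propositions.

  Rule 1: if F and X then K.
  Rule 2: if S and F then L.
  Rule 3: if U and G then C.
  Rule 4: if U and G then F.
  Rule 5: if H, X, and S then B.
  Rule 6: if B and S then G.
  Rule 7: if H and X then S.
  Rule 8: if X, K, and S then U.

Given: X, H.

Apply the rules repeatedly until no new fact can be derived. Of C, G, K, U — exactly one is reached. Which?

G

From H and X, Rule 7 gives S.
H, X, and S hold, so B follows (Rule 5).
From B and S, Rule 6 gives G.
K would need F and X (Rule 1), but F is never established. U would need X, K, and S (Rule 8), but K is never established. C would need U and G (Rule 3), but U is never established.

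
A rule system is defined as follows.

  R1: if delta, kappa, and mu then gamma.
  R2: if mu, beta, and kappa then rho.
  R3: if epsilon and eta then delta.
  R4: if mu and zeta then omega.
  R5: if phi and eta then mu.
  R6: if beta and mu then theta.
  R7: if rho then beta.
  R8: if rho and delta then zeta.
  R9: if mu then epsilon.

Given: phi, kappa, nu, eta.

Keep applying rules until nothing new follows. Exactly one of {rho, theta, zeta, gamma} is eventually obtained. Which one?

gamma

phi and eta hold, so mu follows (R5).
From mu, R9 gives epsilon.
epsilon and eta hold, so delta follows (R3).
From delta, kappa, and mu, R1 gives gamma.
theta would need beta and mu (R6), but beta is never established. zeta would need rho and delta (R8), but rho is never established. rho would need mu, beta, and kappa (R2), but beta is never established.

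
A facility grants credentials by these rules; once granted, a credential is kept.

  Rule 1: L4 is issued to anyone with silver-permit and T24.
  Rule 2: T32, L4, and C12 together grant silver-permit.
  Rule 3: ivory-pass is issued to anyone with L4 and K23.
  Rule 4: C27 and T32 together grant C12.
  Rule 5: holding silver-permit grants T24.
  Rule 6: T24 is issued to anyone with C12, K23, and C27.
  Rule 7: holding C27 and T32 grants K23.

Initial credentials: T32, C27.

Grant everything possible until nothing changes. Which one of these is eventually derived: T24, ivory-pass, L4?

T24

Holding C27 and T32 grants K23 (Rule 7).
Holding C27 and T32 grants C12 (Rule 4).
Holding C12, K23, and C27 grants T24 (Rule 6).
L4 would need silver-permit and T24 (Rule 1), but silver-permit is never granted. ivory-pass would need L4 and K23 (Rule 3), but L4 is never granted.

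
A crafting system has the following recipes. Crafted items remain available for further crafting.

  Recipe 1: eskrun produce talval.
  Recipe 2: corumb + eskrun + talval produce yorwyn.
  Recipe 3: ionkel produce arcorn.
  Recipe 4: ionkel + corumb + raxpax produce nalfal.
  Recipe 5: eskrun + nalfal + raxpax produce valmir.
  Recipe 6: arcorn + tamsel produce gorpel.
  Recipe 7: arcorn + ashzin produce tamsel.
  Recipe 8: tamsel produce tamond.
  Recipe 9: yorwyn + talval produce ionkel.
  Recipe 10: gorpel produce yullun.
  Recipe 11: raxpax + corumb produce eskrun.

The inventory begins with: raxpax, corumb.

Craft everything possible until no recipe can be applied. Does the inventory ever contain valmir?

Yes

Using Recipe 11, raxpax and corumb make eskrun.
Using Recipe 1, eskrun makes talval.
corumb + eskrun + talval → yorwyn (Recipe 2).
Using Recipe 9, yorwyn and talval make ionkel.
Using Recipe 4, ionkel, corumb, and raxpax make nalfal.
eskrun + nalfal + raxpax → valmir (Recipe 5).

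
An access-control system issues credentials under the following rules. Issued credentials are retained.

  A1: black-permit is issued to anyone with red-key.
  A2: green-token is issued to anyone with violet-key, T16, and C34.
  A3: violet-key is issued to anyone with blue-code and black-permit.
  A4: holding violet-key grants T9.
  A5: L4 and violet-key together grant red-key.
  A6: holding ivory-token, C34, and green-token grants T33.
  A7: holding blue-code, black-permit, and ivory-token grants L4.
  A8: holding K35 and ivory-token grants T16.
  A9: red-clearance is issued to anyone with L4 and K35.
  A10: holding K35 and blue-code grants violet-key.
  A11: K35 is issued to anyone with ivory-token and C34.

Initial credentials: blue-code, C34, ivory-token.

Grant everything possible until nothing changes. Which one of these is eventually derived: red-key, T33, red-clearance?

Holding ivory-token and C34 grants K35 (A11).
Holding K35 and ivory-token grants T16 (A8).
Holding K35 and blue-code grants violet-key (A10).
Holding violet-key, T16, and C34 grants green-token (A2).
Holding ivory-token, C34, and green-token grants T33 (A6).
red-clearance would need L4 and K35 (A9), but L4 is never granted. red-key would need L4 and violet-key (A5), but L4 is never granted.

T33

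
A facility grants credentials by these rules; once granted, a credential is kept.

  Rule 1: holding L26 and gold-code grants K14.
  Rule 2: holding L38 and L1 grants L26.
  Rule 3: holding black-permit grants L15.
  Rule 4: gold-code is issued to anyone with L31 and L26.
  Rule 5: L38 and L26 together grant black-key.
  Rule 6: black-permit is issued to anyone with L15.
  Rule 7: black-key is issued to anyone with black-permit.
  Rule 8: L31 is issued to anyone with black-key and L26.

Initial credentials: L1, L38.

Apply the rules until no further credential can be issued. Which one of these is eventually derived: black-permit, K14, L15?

K14

Holding L38 and L1 grants L26 (Rule 2).
Holding L38 and L26 grants black-key (Rule 5).
Holding black-key and L26 grants L31 (Rule 8).
Holding L31 and L26 grants gold-code (Rule 4).
Holding L26 and gold-code grants K14 (Rule 1).
black-permit would need L15 (Rule 6), but L15 is never granted. L15 would need black-permit (Rule 3), but black-permit is never granted.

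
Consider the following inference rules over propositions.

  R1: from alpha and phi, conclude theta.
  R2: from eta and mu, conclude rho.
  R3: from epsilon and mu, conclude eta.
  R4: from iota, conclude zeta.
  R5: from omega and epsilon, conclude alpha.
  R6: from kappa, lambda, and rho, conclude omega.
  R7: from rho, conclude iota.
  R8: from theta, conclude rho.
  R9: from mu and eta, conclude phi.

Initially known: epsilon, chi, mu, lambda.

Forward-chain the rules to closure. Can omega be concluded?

omega would need kappa, lambda, and rho (R6), but kappa is never established.

No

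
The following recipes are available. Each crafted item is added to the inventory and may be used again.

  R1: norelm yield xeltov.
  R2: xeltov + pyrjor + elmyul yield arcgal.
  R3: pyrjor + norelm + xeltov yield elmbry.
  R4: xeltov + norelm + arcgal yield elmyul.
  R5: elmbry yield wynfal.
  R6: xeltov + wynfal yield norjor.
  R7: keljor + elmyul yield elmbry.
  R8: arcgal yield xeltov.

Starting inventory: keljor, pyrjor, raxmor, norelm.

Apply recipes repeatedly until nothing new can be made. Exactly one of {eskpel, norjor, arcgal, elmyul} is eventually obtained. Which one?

norelm → xeltov (R1).
Using R3, pyrjor, norelm, and xeltov make elmbry.
elmbry → wynfal (R5).
Using R6, xeltov and wynfal make norjor.
arcgal would need xeltov, pyrjor, and elmyul (R2), but elmyul is never obtained. elmyul would need xeltov, norelm, and arcgal (R4), but arcgal is never obtained. No rule produces eskpel, and it is not given.

norjor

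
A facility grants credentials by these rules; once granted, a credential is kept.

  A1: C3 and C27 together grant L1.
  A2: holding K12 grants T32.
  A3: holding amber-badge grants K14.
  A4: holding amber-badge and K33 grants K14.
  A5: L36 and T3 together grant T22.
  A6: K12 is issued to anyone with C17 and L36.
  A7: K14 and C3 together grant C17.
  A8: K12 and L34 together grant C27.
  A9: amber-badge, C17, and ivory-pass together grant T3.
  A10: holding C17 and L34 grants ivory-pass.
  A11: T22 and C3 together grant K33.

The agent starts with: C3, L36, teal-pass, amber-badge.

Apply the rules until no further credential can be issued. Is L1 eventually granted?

No

L1 would need C3 and C27 (A1), but C27 is never granted.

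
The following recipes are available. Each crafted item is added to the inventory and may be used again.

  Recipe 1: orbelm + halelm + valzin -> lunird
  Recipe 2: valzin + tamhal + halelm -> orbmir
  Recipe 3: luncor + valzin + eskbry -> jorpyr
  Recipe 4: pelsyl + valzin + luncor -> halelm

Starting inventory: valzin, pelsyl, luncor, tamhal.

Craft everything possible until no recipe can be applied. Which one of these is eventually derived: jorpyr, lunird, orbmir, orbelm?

orbmir

Using Recipe 4, pelsyl, valzin, and luncor make halelm.
valzin + tamhal + halelm -> orbmir (Recipe 2).
No rule produces orbelm, and it is not given. jorpyr would need luncor, valzin, and eskbry (Recipe 3), but eskbry is never obtained. lunird would need orbelm, halelm, and valzin (Recipe 1), but orbelm is never obtained.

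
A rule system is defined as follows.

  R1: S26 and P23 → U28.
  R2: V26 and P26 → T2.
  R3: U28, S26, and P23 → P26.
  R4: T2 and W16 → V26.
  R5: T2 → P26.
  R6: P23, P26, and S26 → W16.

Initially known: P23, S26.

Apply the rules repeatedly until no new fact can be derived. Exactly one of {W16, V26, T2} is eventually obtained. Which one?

From S26 and P23, R1 gives U28.
U28, S26, and P23 hold, so P26 follows (R3).
P23, P26, and S26 hold, so W16 follows (R6).
V26 would need T2 and W16 (R4), but T2 is never established. T2 would need V26 and P26 (R2), but V26 is never established.

W16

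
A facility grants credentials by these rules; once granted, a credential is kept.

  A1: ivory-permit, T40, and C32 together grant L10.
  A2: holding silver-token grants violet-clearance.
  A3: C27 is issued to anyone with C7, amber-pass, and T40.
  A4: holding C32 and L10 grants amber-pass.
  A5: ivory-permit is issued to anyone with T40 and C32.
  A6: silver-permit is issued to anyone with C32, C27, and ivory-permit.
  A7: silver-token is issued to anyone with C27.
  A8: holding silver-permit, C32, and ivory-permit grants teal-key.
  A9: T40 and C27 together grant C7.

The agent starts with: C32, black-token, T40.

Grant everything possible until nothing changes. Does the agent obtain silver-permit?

No

silver-permit would need C32, C27, and ivory-permit (A6), but C27 is never granted.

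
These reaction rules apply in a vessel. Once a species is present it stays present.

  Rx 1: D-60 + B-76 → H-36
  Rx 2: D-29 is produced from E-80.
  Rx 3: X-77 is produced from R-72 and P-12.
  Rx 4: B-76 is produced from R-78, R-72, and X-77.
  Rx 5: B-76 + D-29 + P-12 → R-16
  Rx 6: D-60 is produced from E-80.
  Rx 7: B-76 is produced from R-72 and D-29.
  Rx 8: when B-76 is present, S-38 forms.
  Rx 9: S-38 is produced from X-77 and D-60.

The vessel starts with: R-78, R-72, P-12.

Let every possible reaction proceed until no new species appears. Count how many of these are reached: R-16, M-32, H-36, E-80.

R-16 would need B-76, D-29, and P-12 (Rx 5), but D-29 never forms.
No rule produces M-32, and it is not given.
H-36 would need D-60 and B-76 (Rx 1), but D-60 never forms.
No rule produces E-80, and it is not given.
None of the 4 are reached.

0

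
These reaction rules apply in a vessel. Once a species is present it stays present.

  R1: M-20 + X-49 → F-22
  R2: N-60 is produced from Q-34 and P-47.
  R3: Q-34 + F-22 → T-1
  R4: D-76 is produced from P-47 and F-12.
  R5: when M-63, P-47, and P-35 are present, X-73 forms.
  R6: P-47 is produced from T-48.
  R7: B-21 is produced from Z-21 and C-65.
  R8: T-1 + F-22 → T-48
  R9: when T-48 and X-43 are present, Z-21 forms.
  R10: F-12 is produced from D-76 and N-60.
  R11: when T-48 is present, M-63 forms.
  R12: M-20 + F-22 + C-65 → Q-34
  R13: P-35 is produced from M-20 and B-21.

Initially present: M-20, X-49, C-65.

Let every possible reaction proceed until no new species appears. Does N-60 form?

M-20 and X-49 present → F-22 forms (R1).
M-20, F-22, and C-65 present → Q-34 forms (R12).
Q-34 and F-22 present → T-1 forms (R3).
T-1 and F-22 present → T-48 forms (R8).
T-48 present → P-47 forms (R6).
Q-34 and P-47 present → N-60 forms (R2).

Yes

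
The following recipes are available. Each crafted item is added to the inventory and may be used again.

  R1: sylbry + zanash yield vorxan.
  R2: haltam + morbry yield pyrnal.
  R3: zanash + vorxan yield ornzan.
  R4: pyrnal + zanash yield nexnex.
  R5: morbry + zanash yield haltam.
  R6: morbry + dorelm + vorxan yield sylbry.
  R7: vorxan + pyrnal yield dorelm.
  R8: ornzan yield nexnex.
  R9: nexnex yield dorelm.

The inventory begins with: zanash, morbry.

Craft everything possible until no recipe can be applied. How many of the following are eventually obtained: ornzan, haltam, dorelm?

2

Using R5, morbry and zanash make haltam.
haltam + morbry → pyrnal (R2).
pyrnal + zanash → nexnex (R4).
Using R9, nexnex makes dorelm.
ornzan would need zanash and vorxan (R3), but vorxan is never obtained.
haltam: reached.
dorelm: reached.
Reached: haltam and dorelm — 2 of the 3.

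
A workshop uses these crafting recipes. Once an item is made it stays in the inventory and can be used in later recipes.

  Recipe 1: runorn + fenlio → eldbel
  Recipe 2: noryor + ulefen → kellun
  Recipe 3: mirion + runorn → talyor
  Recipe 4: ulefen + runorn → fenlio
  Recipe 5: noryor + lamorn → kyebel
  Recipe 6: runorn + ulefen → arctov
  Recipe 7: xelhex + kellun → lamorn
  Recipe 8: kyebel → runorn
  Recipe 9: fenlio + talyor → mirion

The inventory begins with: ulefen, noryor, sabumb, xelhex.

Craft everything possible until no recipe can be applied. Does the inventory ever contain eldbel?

noryor + ulefen → kellun (Recipe 2).
xelhex + kellun → lamorn (Recipe 7).
noryor + lamorn → kyebel (Recipe 5).
Using Recipe 8, kyebel makes runorn.
ulefen + runorn → fenlio (Recipe 4).
runorn + fenlio → eldbel (Recipe 1).

Yes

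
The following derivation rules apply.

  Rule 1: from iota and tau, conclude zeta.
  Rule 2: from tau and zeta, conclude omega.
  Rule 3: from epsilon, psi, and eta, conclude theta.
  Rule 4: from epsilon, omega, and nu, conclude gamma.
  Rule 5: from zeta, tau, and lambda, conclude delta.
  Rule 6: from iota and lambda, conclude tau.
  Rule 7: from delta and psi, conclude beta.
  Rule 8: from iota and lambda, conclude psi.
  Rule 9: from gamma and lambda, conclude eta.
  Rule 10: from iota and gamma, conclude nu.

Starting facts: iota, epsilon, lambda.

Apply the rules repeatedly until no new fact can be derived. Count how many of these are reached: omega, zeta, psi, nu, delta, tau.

5

From iota and lambda, Rule 8 gives psi.
From iota and lambda, Rule 6 gives tau.
From iota and tau, Rule 1 gives zeta.
From zeta, tau, and lambda, Rule 5 gives delta.
tau and zeta hold, so omega follows (Rule 2).
omega: reached.
zeta: reached.
psi: reached.
nu would need iota and gamma (Rule 10), but gamma is never established.
delta: reached.
tau: reached.
Reached: omega, zeta, psi, delta, and tau — 5 of the 6.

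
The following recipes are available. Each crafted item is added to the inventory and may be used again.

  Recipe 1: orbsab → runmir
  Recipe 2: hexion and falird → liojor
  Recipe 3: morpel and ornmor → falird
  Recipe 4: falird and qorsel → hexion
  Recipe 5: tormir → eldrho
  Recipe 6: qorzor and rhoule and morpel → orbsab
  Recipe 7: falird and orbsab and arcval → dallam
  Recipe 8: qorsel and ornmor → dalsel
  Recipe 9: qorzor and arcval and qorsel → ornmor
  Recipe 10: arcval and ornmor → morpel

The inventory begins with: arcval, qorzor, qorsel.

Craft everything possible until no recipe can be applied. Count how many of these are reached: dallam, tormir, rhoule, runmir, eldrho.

0

dallam would need falird, orbsab, and arcval (Recipe 7), but orbsab is never obtained.
No rule produces tormir, and it is not given.
No rule produces rhoule, and it is not given.
runmir would need orbsab (Recipe 1), but orbsab is never obtained.
eldrho would need tormir (Recipe 5), but tormir is never obtained.
None of the 5 are reached.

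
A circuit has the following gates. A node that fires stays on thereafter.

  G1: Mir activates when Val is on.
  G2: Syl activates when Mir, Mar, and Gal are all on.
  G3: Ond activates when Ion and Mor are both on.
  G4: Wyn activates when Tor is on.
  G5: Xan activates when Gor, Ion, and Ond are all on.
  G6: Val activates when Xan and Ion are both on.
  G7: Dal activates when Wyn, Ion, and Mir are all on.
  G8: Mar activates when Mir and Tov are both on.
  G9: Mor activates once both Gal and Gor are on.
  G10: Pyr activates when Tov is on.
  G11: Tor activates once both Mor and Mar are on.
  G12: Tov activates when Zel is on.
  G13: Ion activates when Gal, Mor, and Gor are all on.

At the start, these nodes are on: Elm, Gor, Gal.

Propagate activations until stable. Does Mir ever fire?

Gal and Gor are on, so Mor activates (G9).
G13: Gal, Mor, and Gor on → Ion on.
G3: Ion and Mor on → Ond on.
G5: Gor, Ion, and Ond on → Xan on.
G6: Xan and Ion on → Val on.
G1: Val on → Mir on.

Yes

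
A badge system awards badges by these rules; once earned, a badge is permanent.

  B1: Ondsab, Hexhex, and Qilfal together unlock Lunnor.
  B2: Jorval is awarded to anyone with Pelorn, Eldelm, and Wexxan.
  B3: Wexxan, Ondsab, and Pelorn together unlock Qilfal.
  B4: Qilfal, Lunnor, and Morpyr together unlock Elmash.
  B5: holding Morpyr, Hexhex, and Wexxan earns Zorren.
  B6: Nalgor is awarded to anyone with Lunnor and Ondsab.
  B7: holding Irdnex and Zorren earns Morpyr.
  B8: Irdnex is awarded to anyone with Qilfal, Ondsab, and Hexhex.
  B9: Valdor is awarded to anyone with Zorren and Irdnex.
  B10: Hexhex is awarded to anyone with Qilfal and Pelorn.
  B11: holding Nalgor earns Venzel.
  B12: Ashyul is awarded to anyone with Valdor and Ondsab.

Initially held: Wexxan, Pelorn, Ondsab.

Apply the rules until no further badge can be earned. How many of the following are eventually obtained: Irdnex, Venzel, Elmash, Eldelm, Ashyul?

With Wexxan, Ondsab, and Pelorn, Qilfal is earned (B3).
With Qilfal and Pelorn, Hexhex is earned (B10).
With Qilfal, Ondsab, and Hexhex, Irdnex is earned (B8).
With Ondsab, Hexhex, and Qilfal, Lunnor is earned (B1).
With Lunnor and Ondsab, Nalgor is earned (B6).
With Nalgor, Venzel is earned (B11).
Irdnex: reached.
Venzel: reached.
Elmash would need Qilfal, Lunnor, and Morpyr (B4), but Morpyr is never earned.
No rule produces Eldelm, and it is not given.
Ashyul would need Valdor and Ondsab (B12), but Valdor is never earned.
Reached: Irdnex and Venzel — 2 of the 5.

2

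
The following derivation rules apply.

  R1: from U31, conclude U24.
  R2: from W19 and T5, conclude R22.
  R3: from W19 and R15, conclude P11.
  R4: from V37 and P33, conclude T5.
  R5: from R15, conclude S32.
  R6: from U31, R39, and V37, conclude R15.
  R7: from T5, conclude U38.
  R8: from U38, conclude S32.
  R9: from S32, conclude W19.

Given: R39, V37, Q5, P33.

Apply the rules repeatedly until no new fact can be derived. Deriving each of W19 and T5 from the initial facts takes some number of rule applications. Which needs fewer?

T5: V37 and P33 hold, so T5 follows (R4). [1 rule application]
W19: From V37 and P33, R4 gives T5. From T5, R7 gives U38. From U38, R8 gives S32. From S32, R9 gives W19. [4 rule applications]
T5 needs fewer.

T5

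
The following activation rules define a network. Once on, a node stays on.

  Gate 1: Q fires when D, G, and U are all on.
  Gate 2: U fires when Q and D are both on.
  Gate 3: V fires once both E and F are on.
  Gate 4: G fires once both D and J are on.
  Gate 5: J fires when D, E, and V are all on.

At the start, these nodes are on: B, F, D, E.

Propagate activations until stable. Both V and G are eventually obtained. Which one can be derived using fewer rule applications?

V

V: E and F are on, so V fires (Gate 3). [1 rule application]
G: E and F are on, so V fires (Gate 3). D, E, and V are on, so J fires (Gate 5). Gate 4: D and J on → G on. [3 rule applications]
V needs fewer.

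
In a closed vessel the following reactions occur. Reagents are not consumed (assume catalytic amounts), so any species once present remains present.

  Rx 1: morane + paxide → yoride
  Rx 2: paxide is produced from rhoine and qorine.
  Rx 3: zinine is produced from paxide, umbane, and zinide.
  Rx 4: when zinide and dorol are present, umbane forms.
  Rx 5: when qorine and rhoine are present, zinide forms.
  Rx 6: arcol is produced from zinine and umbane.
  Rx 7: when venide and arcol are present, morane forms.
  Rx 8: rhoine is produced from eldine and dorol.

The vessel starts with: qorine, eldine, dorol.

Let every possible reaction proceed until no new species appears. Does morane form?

morane would need venide and arcol (Rx 7), but venide never forms.

No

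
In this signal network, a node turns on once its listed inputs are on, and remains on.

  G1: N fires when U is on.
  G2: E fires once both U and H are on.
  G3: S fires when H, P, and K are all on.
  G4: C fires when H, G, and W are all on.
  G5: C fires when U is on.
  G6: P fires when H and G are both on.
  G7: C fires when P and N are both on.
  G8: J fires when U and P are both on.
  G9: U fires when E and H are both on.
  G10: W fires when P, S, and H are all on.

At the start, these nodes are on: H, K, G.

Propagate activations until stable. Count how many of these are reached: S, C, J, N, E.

G6: H and G on → P on.
H, P, and K are on, so S fires (G3).
P, S, and H are on, so W fires (G10).
H, G, and W are on, so C fires (G4).
S: reached.
C: reached.
J would need U and P (G8), but U never turns on.
N would need U (G1), but U never turns on.
E would need U and H (G2), but U never turns on.
Reached: S and C — 2 of the 5.

2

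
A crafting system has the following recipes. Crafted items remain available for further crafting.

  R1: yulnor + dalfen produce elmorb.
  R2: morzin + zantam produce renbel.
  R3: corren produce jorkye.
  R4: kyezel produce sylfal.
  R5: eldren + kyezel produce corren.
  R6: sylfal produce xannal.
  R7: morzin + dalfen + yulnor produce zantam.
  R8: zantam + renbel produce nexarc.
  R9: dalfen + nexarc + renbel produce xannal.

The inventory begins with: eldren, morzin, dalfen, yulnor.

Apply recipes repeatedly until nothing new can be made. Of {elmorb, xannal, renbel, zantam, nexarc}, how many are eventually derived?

5

morzin + dalfen + yulnor → zantam (R7).
yulnor + dalfen → elmorb (R1).
Using R2, morzin and zantam make renbel.
Using R8, zantam and renbel make nexarc.
Using R9, dalfen, nexarc, and renbel make xannal.
elmorb: reached.
xannal: reached.
renbel: reached.
zantam: reached.
nexarc: reached.
All 5 are reached.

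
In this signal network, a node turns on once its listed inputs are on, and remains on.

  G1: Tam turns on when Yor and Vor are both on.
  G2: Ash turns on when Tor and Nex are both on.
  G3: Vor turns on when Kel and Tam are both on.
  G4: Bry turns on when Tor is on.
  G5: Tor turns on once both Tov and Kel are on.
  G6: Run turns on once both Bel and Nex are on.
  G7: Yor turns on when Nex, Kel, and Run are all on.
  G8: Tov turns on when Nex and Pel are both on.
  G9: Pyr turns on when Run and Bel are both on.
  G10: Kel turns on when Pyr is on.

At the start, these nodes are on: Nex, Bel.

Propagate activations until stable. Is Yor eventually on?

Yes

Bel and Nex are on, so Run turns on (G6).
G9: Run and Bel on → Pyr on.
G10: Pyr on → Kel on.
G7: Nex, Kel, and Run on → Yor on.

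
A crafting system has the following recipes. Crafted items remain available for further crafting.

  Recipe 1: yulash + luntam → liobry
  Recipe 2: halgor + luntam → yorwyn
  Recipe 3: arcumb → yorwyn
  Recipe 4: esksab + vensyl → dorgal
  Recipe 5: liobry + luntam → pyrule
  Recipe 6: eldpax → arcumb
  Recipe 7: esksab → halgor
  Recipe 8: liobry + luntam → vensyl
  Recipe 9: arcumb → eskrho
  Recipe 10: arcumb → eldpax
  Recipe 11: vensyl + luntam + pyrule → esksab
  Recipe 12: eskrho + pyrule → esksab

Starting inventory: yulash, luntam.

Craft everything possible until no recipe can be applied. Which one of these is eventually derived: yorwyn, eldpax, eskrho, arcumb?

yorwyn

yulash + luntam → liobry (Recipe 1).
liobry + luntam → vensyl (Recipe 8).
liobry + luntam → pyrule (Recipe 5).
vensyl + luntam + pyrule → esksab (Recipe 11).
Using Recipe 7, esksab makes halgor.
halgor + luntam → yorwyn (Recipe 2).
arcumb would need eldpax (Recipe 6), but eldpax is never obtained. eskrho would need arcumb (Recipe 9), but arcumb is never obtained. eldpax would need arcumb (Recipe 10), but arcumb is never obtained.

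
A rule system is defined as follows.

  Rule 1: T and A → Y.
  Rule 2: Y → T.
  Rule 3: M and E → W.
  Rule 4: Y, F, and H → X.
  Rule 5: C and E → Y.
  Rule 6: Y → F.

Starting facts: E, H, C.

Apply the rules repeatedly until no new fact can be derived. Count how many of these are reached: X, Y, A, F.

C and E hold, so Y follows (Rule 5).
From Y, Rule 6 gives F.
Y, F, and H hold, so X follows (Rule 4).
X: reached.
Y: reached.
No rule produces A, and it is not given.
F: reached.
Reached: X, Y, and F — 3 of the 4.

3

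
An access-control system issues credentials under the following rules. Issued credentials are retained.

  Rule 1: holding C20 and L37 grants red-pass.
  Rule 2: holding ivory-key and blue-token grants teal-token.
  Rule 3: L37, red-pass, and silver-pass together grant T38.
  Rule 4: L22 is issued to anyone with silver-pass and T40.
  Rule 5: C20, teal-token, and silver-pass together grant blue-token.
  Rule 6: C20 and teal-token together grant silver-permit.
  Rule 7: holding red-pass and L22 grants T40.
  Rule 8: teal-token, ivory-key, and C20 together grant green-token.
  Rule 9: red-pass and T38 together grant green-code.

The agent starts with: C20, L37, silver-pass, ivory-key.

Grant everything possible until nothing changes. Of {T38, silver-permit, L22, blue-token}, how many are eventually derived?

Holding C20 and L37 grants red-pass (Rule 1).
Holding L37, red-pass, and silver-pass grants T38 (Rule 3).
T38: reached.
silver-permit would need C20 and teal-token (Rule 6), but teal-token is never granted.
L22 would need silver-pass and T40 (Rule 4), but T40 is never granted.
blue-token would need C20, teal-token, and silver-pass (Rule 5), but teal-token is never granted.
Reached: T38 — 1 of the 4.

1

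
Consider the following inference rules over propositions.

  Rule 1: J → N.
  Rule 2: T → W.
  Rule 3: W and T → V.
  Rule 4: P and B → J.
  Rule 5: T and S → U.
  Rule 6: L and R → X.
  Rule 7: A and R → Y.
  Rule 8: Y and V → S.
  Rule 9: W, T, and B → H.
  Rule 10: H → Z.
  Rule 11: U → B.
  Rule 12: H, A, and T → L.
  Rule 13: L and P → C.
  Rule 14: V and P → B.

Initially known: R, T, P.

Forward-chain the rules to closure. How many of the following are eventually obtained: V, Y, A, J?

From T, Rule 2 gives W.
W and T hold, so V follows (Rule 3).
V and P hold, so B follows (Rule 14).
P and B hold, so J follows (Rule 4).
V: reached.
Y would need A and R (Rule 7), but A is never established.
No rule produces A, and it is not given.
J: reached.
Reached: V and J — 2 of the 4.

2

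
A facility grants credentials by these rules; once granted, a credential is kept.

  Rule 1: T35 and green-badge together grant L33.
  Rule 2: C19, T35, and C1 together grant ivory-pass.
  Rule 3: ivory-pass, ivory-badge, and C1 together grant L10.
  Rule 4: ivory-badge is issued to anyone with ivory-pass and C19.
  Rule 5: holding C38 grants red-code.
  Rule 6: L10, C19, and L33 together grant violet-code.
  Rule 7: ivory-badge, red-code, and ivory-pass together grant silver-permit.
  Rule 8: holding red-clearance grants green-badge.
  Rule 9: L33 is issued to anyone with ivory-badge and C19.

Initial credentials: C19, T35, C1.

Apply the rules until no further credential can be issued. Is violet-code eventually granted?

Holding C19, T35, and C1 grants ivory-pass (Rule 2).
Holding ivory-pass and C19 grants ivory-badge (Rule 4).
Holding ivory-pass, ivory-badge, and C1 grants L10 (Rule 3).
Holding ivory-badge and C19 grants L33 (Rule 9).
Holding L10, C19, and L33 grants violet-code (Rule 6).

Yes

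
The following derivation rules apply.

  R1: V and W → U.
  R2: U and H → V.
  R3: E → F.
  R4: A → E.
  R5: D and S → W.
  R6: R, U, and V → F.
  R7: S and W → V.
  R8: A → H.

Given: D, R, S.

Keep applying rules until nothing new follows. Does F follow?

D and S hold, so W follows (R5).
S and W hold, so V follows (R7).
V and W hold, so U follows (R1).
R, U, and V hold, so F follows (R6).

Yes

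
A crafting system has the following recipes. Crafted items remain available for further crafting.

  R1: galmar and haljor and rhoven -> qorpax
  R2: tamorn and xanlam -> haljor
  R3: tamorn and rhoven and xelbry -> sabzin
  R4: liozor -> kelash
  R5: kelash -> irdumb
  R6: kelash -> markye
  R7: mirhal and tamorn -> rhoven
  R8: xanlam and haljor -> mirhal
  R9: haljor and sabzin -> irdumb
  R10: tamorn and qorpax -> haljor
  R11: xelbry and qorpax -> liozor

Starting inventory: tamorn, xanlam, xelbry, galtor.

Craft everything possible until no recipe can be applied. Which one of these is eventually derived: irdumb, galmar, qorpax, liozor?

tamorn and xanlam -> haljor (R2).
Using R8, xanlam and haljor make mirhal.
Using R7, mirhal and tamorn make rhoven.
tamorn and rhoven and xelbry -> sabzin (R3).
haljor and sabzin -> irdumb (R9).
liozor would need xelbry and qorpax (R11), but qorpax is never obtained. No rule produces galmar, and it is not given. qorpax would need galmar, haljor, and rhoven (R1), but galmar is never obtained.

irdumb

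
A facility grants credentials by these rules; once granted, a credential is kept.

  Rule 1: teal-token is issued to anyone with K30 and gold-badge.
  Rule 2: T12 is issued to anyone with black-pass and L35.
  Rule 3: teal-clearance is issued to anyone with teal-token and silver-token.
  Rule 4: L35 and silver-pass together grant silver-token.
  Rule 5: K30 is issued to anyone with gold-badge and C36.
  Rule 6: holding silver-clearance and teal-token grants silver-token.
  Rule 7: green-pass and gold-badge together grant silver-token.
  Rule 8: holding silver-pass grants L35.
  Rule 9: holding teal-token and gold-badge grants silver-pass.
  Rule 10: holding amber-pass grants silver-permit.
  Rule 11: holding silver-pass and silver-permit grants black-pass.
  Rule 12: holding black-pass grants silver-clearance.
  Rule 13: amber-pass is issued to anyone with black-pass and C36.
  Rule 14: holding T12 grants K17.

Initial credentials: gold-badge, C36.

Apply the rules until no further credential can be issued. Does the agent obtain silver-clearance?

silver-clearance would need black-pass (Rule 12), but black-pass is never granted.

No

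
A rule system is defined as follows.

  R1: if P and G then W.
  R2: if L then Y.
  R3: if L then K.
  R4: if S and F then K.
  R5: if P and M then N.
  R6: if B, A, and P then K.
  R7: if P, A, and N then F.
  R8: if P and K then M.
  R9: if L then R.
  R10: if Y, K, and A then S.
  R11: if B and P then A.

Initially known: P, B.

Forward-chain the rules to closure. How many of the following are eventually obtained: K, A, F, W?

3

B and P hold, so A follows (R11).
From B, A, and P, R6 gives K.
From P and K, R8 gives M.
From P and M, R5 gives N.
P, A, and N hold, so F follows (R7).
K: reached.
A: reached.
F: reached.
W would need P and G (R1), but G is never established.
Reached: K, A, and F — 3 of the 4.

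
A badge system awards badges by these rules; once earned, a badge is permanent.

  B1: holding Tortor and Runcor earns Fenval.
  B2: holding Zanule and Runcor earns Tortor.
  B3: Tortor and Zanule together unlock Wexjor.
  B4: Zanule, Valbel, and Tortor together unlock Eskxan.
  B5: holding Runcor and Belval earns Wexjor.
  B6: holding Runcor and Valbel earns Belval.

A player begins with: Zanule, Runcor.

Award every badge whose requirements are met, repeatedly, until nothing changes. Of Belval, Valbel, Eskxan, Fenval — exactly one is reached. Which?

Fenval

With Zanule and Runcor, Tortor is earned (B2).
With Tortor and Runcor, Fenval is earned (B1).
Eskxan would need Zanule, Valbel, and Tortor (B4), but Valbel is never earned. Belval would need Runcor and Valbel (B6), but Valbel is never earned. No rule produces Valbel, and it is not given.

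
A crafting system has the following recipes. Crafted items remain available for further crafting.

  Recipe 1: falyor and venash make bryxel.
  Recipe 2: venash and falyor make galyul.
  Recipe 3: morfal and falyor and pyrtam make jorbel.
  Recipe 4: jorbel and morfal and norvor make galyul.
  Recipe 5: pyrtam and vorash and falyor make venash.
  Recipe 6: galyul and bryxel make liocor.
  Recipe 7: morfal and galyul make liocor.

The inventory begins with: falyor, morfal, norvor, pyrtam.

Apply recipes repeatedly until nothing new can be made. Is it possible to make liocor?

Yes

morfal and falyor and pyrtam → jorbel (Recipe 3).
Using Recipe 4, jorbel, morfal, and norvor make galyul.
Using Recipe 7, morfal and galyul make liocor.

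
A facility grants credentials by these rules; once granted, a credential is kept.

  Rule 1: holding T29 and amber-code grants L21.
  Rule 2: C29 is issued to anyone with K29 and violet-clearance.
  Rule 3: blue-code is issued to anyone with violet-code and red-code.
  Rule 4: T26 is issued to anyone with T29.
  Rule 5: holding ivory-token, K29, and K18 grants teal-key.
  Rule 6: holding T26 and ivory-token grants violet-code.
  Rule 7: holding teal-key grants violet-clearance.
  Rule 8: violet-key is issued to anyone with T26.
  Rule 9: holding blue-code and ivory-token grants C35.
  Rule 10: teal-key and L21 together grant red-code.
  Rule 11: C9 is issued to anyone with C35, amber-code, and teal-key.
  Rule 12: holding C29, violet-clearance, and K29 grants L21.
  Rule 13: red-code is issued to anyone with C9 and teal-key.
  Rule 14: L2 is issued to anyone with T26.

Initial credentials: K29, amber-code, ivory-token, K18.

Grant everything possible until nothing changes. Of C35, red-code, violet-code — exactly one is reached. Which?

red-code

Holding ivory-token, K29, and K18 grants teal-key (Rule 5).
Holding teal-key grants violet-clearance (Rule 7).
Holding K29 and violet-clearance grants C29 (Rule 2).
Holding C29, violet-clearance, and K29 grants L21 (Rule 12).
Holding teal-key and L21 grants red-code (Rule 10).
violet-code would need T26 and ivory-token (Rule 6), but T26 is never granted. C35 would need blue-code and ivory-token (Rule 9), but blue-code is never granted.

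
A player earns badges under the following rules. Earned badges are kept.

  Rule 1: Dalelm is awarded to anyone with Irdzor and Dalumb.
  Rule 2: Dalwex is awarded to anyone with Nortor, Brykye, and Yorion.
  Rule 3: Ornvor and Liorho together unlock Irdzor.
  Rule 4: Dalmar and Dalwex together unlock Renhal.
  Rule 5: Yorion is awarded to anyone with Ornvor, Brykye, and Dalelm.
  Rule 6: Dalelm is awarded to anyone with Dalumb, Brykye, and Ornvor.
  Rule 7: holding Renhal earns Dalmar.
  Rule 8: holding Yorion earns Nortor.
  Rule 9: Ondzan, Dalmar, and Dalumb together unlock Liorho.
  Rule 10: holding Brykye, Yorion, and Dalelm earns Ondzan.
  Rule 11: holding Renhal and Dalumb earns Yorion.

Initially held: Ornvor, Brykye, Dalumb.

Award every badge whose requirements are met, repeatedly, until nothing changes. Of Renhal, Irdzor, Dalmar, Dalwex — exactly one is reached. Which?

With Dalumb, Brykye, and Ornvor, Dalelm is earned (Rule 6).
With Ornvor, Brykye, and Dalelm, Yorion is earned (Rule 5).
With Yorion, Nortor is earned (Rule 8).
With Nortor, Brykye, and Yorion, Dalwex is earned (Rule 2).
Irdzor would need Ornvor and Liorho (Rule 3), but Liorho is never earned. Renhal would need Dalmar and Dalwex (Rule 4), but Dalmar is never earned. Dalmar would need Renhal (Rule 7), but Renhal is never earned.

Dalwex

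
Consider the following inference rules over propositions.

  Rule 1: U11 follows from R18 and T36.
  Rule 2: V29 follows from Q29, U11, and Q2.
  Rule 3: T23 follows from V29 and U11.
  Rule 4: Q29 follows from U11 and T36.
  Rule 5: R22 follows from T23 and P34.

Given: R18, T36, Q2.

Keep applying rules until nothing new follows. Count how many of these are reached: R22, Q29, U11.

R18 and T36 hold, so U11 follows (Rule 1).
From U11 and T36, Rule 4 gives Q29.
R22 would need T23 and P34 (Rule 5), but P34 is never established.
Q29: reached.
U11: reached.
Reached: Q29 and U11 — 2 of the 3.

2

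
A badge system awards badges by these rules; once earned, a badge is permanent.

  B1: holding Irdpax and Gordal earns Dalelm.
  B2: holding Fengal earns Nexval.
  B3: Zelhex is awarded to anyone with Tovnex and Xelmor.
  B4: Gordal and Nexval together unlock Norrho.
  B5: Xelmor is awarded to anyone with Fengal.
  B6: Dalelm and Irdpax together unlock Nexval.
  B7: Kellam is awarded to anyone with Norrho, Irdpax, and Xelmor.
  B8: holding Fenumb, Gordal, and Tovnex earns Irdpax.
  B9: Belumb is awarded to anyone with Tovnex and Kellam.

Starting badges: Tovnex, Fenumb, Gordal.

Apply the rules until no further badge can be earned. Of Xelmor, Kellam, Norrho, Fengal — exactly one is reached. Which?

Norrho

With Fenumb, Gordal, and Tovnex, Irdpax is earned (B8).
With Irdpax and Gordal, Dalelm is earned (B1).
With Dalelm and Irdpax, Nexval is earned (B6).
With Gordal and Nexval, Norrho is earned (B4).
No rule produces Fengal, and it is not given. Kellam would need Norrho, Irdpax, and Xelmor (B7), but Xelmor is never earned. Xelmor would need Fengal (B5), but Fengal is never earned.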